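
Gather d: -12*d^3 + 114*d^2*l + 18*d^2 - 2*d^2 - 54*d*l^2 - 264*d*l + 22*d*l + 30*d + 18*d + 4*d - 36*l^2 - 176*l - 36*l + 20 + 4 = -12*d^3 + d^2*(114*l + 16) + d*(-54*l^2 - 242*l + 52) - 36*l^2 - 212*l + 24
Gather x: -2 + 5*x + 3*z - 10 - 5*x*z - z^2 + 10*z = x*(5 - 5*z) - z^2 + 13*z - 12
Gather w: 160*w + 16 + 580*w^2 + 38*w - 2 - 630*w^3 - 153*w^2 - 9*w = -630*w^3 + 427*w^2 + 189*w + 14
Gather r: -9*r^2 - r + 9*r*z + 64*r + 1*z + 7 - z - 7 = -9*r^2 + r*(9*z + 63)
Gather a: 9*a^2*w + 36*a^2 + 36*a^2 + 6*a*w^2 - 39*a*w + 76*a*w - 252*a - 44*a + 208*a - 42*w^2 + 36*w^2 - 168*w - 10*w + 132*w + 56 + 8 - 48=a^2*(9*w + 72) + a*(6*w^2 + 37*w - 88) - 6*w^2 - 46*w + 16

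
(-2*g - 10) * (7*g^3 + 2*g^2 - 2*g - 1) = -14*g^4 - 74*g^3 - 16*g^2 + 22*g + 10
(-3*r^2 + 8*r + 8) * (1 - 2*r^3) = 6*r^5 - 16*r^4 - 16*r^3 - 3*r^2 + 8*r + 8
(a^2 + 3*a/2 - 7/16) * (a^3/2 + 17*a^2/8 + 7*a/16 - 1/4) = a^5/2 + 23*a^4/8 + 109*a^3/32 - 67*a^2/128 - 145*a/256 + 7/64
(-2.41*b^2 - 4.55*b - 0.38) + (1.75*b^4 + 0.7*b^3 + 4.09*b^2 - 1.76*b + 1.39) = 1.75*b^4 + 0.7*b^3 + 1.68*b^2 - 6.31*b + 1.01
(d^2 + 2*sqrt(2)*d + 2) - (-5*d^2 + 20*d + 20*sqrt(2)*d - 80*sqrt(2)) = 6*d^2 - 18*sqrt(2)*d - 20*d + 2 + 80*sqrt(2)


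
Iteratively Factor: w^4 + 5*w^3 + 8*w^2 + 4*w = (w + 1)*(w^3 + 4*w^2 + 4*w) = (w + 1)*(w + 2)*(w^2 + 2*w) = w*(w + 1)*(w + 2)*(w + 2)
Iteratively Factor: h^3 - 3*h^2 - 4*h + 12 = (h - 2)*(h^2 - h - 6) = (h - 2)*(h + 2)*(h - 3)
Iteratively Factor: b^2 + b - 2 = (b - 1)*(b + 2)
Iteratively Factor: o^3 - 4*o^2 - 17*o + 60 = (o - 3)*(o^2 - o - 20) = (o - 3)*(o + 4)*(o - 5)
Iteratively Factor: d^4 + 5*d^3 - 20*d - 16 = (d - 2)*(d^3 + 7*d^2 + 14*d + 8) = (d - 2)*(d + 4)*(d^2 + 3*d + 2) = (d - 2)*(d + 1)*(d + 4)*(d + 2)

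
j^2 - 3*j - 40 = (j - 8)*(j + 5)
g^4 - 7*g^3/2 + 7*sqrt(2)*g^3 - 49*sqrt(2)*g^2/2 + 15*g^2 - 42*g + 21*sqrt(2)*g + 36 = (g - 2)*(g - 3/2)*(g + sqrt(2))*(g + 6*sqrt(2))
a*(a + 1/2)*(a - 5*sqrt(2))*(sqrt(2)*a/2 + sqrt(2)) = sqrt(2)*a^4/2 - 5*a^3 + 5*sqrt(2)*a^3/4 - 25*a^2/2 + sqrt(2)*a^2/2 - 5*a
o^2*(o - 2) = o^3 - 2*o^2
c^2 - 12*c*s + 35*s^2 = (c - 7*s)*(c - 5*s)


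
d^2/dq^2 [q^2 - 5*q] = 2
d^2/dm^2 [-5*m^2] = -10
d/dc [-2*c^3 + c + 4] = 1 - 6*c^2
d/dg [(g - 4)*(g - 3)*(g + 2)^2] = 4*g^3 - 9*g^2 - 24*g + 20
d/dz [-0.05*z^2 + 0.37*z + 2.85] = 0.37 - 0.1*z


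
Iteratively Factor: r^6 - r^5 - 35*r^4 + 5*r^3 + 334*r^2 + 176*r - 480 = (r - 5)*(r^5 + 4*r^4 - 15*r^3 - 70*r^2 - 16*r + 96) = (r - 5)*(r - 4)*(r^4 + 8*r^3 + 17*r^2 - 2*r - 24) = (r - 5)*(r - 4)*(r - 1)*(r^3 + 9*r^2 + 26*r + 24) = (r - 5)*(r - 4)*(r - 1)*(r + 4)*(r^2 + 5*r + 6) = (r - 5)*(r - 4)*(r - 1)*(r + 2)*(r + 4)*(r + 3)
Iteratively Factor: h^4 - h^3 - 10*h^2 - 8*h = (h)*(h^3 - h^2 - 10*h - 8) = h*(h - 4)*(h^2 + 3*h + 2) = h*(h - 4)*(h + 2)*(h + 1)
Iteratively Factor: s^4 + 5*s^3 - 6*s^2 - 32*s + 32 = (s - 2)*(s^3 + 7*s^2 + 8*s - 16) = (s - 2)*(s + 4)*(s^2 + 3*s - 4) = (s - 2)*(s + 4)^2*(s - 1)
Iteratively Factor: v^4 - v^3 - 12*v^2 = (v)*(v^3 - v^2 - 12*v) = v^2*(v^2 - v - 12) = v^2*(v - 4)*(v + 3)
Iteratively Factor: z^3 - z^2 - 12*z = (z - 4)*(z^2 + 3*z) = z*(z - 4)*(z + 3)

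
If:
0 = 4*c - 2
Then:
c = 1/2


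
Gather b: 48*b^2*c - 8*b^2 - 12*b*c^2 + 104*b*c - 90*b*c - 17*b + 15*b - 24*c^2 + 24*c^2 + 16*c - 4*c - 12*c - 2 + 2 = b^2*(48*c - 8) + b*(-12*c^2 + 14*c - 2)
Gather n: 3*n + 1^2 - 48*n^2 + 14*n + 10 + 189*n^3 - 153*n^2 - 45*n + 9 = 189*n^3 - 201*n^2 - 28*n + 20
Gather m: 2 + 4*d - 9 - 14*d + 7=-10*d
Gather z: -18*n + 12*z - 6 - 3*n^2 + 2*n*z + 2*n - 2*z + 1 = -3*n^2 - 16*n + z*(2*n + 10) - 5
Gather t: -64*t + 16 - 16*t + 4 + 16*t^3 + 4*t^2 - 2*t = 16*t^3 + 4*t^2 - 82*t + 20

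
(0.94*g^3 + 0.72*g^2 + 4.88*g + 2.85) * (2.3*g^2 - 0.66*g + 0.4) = 2.162*g^5 + 1.0356*g^4 + 11.1248*g^3 + 3.6222*g^2 + 0.0709999999999997*g + 1.14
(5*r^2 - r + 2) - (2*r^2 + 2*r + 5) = 3*r^2 - 3*r - 3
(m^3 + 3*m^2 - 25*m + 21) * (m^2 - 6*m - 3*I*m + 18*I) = m^5 - 3*m^4 - 3*I*m^4 - 43*m^3 + 9*I*m^3 + 171*m^2 + 129*I*m^2 - 126*m - 513*I*m + 378*I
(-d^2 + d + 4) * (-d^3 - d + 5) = d^5 - d^4 - 3*d^3 - 6*d^2 + d + 20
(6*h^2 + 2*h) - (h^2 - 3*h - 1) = 5*h^2 + 5*h + 1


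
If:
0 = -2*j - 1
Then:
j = -1/2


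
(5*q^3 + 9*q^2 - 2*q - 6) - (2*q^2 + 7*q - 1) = 5*q^3 + 7*q^2 - 9*q - 5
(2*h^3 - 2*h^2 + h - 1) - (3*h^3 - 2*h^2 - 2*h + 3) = -h^3 + 3*h - 4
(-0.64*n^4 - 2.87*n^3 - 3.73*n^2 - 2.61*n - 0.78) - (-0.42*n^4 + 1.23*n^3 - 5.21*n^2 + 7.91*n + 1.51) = -0.22*n^4 - 4.1*n^3 + 1.48*n^2 - 10.52*n - 2.29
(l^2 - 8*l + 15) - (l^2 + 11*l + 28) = -19*l - 13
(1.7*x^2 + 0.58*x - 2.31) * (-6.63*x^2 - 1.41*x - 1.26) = -11.271*x^4 - 6.2424*x^3 + 12.3555*x^2 + 2.5263*x + 2.9106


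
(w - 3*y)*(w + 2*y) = w^2 - w*y - 6*y^2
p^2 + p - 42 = (p - 6)*(p + 7)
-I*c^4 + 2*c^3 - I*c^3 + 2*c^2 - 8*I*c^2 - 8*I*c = c*(c - 2*I)*(c + 4*I)*(-I*c - I)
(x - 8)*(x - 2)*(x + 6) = x^3 - 4*x^2 - 44*x + 96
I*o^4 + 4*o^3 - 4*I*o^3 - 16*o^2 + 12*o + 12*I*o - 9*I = (o - 3)*(o - 3*I)*(o - I)*(I*o - I)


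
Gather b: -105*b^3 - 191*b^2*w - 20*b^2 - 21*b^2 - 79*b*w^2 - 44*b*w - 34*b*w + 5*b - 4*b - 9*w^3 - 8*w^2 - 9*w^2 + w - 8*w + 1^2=-105*b^3 + b^2*(-191*w - 41) + b*(-79*w^2 - 78*w + 1) - 9*w^3 - 17*w^2 - 7*w + 1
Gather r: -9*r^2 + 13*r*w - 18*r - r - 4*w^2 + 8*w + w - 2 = -9*r^2 + r*(13*w - 19) - 4*w^2 + 9*w - 2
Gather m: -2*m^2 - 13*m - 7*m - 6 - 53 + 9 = -2*m^2 - 20*m - 50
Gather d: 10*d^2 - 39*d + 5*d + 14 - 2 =10*d^2 - 34*d + 12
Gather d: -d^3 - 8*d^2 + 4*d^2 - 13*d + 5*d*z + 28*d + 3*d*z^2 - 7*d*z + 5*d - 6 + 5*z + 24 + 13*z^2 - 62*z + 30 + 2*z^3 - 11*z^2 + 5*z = -d^3 - 4*d^2 + d*(3*z^2 - 2*z + 20) + 2*z^3 + 2*z^2 - 52*z + 48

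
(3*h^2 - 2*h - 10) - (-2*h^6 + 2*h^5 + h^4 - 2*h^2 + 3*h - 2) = 2*h^6 - 2*h^5 - h^4 + 5*h^2 - 5*h - 8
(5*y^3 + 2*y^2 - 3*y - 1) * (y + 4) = 5*y^4 + 22*y^3 + 5*y^2 - 13*y - 4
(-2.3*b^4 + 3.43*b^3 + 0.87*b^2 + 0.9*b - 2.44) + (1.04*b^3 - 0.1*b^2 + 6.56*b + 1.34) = -2.3*b^4 + 4.47*b^3 + 0.77*b^2 + 7.46*b - 1.1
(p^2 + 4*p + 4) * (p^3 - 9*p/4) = p^5 + 4*p^4 + 7*p^3/4 - 9*p^2 - 9*p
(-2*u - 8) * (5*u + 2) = -10*u^2 - 44*u - 16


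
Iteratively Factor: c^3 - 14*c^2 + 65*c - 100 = (c - 5)*(c^2 - 9*c + 20) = (c - 5)*(c - 4)*(c - 5)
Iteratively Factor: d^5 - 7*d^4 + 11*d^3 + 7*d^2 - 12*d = (d - 4)*(d^4 - 3*d^3 - d^2 + 3*d) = d*(d - 4)*(d^3 - 3*d^2 - d + 3) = d*(d - 4)*(d - 3)*(d^2 - 1) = d*(d - 4)*(d - 3)*(d - 1)*(d + 1)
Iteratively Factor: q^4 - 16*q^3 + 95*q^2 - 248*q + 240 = (q - 4)*(q^3 - 12*q^2 + 47*q - 60) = (q - 4)*(q - 3)*(q^2 - 9*q + 20) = (q - 4)^2*(q - 3)*(q - 5)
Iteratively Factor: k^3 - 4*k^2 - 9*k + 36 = (k + 3)*(k^2 - 7*k + 12) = (k - 4)*(k + 3)*(k - 3)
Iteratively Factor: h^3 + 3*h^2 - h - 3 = (h + 1)*(h^2 + 2*h - 3) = (h + 1)*(h + 3)*(h - 1)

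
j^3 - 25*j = j*(j - 5)*(j + 5)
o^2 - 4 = (o - 2)*(o + 2)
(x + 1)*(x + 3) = x^2 + 4*x + 3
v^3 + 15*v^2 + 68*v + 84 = (v + 2)*(v + 6)*(v + 7)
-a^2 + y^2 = (-a + y)*(a + y)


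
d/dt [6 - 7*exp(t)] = -7*exp(t)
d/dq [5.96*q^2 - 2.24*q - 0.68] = 11.92*q - 2.24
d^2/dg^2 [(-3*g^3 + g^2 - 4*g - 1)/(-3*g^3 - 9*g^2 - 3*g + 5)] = 2*(-90*g^6 + 27*g^5 + 675*g^4 + 588*g^3 + 360*g^2 + 891*g + 89)/(27*g^9 + 243*g^8 + 810*g^7 + 1080*g^6 - 1242*g^4 - 558*g^3 + 540*g^2 + 225*g - 125)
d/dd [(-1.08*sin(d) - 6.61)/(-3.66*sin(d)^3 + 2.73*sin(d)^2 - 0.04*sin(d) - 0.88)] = (-7.9056*sin(d)^3 - 69.6294*sin(d)^2 + 36.0906*sin(d) + 0.686)*cos(d)/(13.3956*sin(d)^6 - 19.9836*sin(d)^5 + 7.7457*sin(d)^4 + 6.2232*sin(d)^3 - 4.8032*sin(d)^2 + 0.0704*sin(d) + 0.7744)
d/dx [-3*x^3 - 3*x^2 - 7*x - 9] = -9*x^2 - 6*x - 7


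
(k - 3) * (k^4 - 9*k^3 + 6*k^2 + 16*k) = k^5 - 12*k^4 + 33*k^3 - 2*k^2 - 48*k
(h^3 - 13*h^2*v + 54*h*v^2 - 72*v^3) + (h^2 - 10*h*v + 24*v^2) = h^3 - 13*h^2*v + h^2 + 54*h*v^2 - 10*h*v - 72*v^3 + 24*v^2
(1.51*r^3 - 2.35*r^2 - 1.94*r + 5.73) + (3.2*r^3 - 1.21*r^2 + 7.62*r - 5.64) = 4.71*r^3 - 3.56*r^2 + 5.68*r + 0.0900000000000007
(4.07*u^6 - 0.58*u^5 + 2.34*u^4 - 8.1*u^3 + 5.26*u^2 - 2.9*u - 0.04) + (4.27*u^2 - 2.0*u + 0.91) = 4.07*u^6 - 0.58*u^5 + 2.34*u^4 - 8.1*u^3 + 9.53*u^2 - 4.9*u + 0.87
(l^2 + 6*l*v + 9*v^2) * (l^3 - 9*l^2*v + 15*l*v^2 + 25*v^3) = l^5 - 3*l^4*v - 30*l^3*v^2 + 34*l^2*v^3 + 285*l*v^4 + 225*v^5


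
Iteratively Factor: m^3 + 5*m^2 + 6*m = (m + 2)*(m^2 + 3*m) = (m + 2)*(m + 3)*(m)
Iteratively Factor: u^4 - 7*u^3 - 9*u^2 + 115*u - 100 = (u - 5)*(u^3 - 2*u^2 - 19*u + 20) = (u - 5)*(u - 1)*(u^2 - u - 20) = (u - 5)*(u - 1)*(u + 4)*(u - 5)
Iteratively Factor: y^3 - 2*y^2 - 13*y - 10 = (y + 1)*(y^2 - 3*y - 10) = (y - 5)*(y + 1)*(y + 2)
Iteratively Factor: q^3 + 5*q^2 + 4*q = (q)*(q^2 + 5*q + 4) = q*(q + 4)*(q + 1)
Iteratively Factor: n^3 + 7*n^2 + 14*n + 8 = (n + 2)*(n^2 + 5*n + 4) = (n + 1)*(n + 2)*(n + 4)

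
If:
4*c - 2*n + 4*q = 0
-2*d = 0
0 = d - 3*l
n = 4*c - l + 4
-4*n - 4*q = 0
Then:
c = -6/5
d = 0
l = 0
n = -4/5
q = 4/5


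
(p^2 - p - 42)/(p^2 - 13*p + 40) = (p^2 - p - 42)/(p^2 - 13*p + 40)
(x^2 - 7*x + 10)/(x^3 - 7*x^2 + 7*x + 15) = (x - 2)/(x^2 - 2*x - 3)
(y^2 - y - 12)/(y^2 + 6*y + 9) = (y - 4)/(y + 3)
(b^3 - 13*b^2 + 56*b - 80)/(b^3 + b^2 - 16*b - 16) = (b^2 - 9*b + 20)/(b^2 + 5*b + 4)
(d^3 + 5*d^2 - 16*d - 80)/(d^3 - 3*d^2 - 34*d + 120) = (d^2 + 9*d + 20)/(d^2 + d - 30)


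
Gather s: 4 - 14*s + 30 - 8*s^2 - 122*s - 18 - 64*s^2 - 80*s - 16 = -72*s^2 - 216*s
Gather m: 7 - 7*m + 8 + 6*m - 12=3 - m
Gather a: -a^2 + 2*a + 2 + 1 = -a^2 + 2*a + 3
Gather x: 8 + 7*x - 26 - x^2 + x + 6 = -x^2 + 8*x - 12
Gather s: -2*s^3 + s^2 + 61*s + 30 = -2*s^3 + s^2 + 61*s + 30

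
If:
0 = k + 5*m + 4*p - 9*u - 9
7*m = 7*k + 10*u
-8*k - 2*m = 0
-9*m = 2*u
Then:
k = 0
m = 0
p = 9/4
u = 0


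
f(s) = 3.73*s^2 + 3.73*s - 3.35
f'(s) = 7.46*s + 3.73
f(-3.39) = 26.87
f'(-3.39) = -21.56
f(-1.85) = 2.52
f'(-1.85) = -10.07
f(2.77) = 35.60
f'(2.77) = 24.39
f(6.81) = 195.03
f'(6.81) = 54.53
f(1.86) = 16.49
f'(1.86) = 17.61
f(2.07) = 20.35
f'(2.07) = 19.17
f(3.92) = 68.59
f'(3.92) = 32.97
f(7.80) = 252.68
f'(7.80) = 61.92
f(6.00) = 153.31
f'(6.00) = 48.49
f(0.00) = -3.35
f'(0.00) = 3.73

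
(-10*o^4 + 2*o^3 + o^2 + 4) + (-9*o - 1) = -10*o^4 + 2*o^3 + o^2 - 9*o + 3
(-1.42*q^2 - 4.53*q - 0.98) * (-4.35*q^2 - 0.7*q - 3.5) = 6.177*q^4 + 20.6995*q^3 + 12.404*q^2 + 16.541*q + 3.43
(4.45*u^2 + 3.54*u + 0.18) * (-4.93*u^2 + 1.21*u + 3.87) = -21.9385*u^4 - 12.0677*u^3 + 20.6175*u^2 + 13.9176*u + 0.6966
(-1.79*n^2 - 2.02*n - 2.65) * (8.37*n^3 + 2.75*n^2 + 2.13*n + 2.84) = -14.9823*n^5 - 21.8299*n^4 - 31.5482*n^3 - 16.6737*n^2 - 11.3813*n - 7.526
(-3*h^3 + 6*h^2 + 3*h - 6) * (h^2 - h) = -3*h^5 + 9*h^4 - 3*h^3 - 9*h^2 + 6*h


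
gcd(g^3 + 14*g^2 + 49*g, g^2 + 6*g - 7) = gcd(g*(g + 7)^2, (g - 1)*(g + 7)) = g + 7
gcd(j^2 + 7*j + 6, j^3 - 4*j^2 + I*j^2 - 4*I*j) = 1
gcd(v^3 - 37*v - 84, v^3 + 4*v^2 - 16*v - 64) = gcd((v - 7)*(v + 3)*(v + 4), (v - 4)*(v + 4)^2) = v + 4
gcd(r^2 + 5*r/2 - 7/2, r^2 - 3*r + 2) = r - 1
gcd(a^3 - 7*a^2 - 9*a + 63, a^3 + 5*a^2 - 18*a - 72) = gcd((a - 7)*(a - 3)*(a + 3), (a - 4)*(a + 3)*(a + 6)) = a + 3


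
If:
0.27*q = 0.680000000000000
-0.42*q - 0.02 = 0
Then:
No Solution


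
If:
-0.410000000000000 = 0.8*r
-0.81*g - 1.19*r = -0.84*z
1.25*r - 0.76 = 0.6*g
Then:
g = -2.33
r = -0.51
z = -2.98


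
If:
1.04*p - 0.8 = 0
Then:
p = 0.77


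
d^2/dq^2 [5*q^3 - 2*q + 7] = 30*q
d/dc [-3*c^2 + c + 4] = 1 - 6*c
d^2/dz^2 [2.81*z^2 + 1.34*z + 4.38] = 5.62000000000000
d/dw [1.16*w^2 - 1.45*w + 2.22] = 2.32*w - 1.45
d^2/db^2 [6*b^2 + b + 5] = 12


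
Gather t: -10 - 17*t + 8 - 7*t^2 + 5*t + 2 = -7*t^2 - 12*t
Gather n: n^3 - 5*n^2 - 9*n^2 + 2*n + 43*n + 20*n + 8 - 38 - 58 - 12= n^3 - 14*n^2 + 65*n - 100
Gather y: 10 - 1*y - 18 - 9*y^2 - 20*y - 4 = -9*y^2 - 21*y - 12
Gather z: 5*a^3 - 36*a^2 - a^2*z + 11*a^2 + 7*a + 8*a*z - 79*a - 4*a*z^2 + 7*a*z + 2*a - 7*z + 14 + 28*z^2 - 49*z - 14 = 5*a^3 - 25*a^2 - 70*a + z^2*(28 - 4*a) + z*(-a^2 + 15*a - 56)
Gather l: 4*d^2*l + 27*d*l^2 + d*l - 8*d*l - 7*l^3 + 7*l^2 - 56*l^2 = -7*l^3 + l^2*(27*d - 49) + l*(4*d^2 - 7*d)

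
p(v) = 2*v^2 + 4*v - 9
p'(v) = 4*v + 4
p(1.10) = -2.18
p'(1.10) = 8.40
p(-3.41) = 0.62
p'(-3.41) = -9.64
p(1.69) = 3.47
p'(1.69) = 10.76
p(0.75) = -4.88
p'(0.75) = 7.00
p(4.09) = 40.82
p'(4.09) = 20.36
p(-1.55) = -10.40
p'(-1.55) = -2.20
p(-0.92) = -10.99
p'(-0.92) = 0.32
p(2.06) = 7.73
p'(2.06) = 12.24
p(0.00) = -9.00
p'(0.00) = 4.00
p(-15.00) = 381.00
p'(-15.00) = -56.00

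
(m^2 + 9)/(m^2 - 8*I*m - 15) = (m + 3*I)/(m - 5*I)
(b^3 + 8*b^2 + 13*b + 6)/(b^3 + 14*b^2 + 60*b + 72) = (b^2 + 2*b + 1)/(b^2 + 8*b + 12)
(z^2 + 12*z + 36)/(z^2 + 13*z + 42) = (z + 6)/(z + 7)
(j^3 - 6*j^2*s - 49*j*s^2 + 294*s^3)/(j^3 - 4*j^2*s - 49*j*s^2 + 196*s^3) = (-j + 6*s)/(-j + 4*s)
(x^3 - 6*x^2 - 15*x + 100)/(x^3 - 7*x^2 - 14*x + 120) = (x - 5)/(x - 6)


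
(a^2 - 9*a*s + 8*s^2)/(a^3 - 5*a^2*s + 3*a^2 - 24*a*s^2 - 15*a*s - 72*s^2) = (a - s)/(a^2 + 3*a*s + 3*a + 9*s)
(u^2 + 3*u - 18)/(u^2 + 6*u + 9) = (u^2 + 3*u - 18)/(u^2 + 6*u + 9)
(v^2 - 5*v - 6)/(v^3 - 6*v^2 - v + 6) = 1/(v - 1)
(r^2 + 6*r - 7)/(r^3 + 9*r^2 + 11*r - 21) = 1/(r + 3)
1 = 1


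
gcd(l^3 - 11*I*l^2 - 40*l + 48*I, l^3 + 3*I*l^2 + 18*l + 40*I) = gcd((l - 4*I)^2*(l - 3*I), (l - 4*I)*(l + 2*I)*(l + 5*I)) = l - 4*I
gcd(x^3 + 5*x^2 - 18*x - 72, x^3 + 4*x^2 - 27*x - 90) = x^2 + 9*x + 18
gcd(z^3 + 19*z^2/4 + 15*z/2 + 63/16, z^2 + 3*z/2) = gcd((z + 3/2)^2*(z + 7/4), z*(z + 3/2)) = z + 3/2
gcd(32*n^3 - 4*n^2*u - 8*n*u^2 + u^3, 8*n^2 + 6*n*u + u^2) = 2*n + u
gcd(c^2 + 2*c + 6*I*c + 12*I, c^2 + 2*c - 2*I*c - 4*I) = c + 2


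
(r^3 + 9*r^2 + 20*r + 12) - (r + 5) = r^3 + 9*r^2 + 19*r + 7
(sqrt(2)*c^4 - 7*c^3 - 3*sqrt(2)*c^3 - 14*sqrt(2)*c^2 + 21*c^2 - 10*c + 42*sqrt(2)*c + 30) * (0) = 0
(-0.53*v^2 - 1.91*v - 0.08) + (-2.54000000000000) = -0.53*v^2 - 1.91*v - 2.62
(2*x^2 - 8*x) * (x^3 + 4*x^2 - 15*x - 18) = 2*x^5 - 62*x^3 + 84*x^2 + 144*x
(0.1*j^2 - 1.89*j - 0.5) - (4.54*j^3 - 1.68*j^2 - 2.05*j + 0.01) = -4.54*j^3 + 1.78*j^2 + 0.16*j - 0.51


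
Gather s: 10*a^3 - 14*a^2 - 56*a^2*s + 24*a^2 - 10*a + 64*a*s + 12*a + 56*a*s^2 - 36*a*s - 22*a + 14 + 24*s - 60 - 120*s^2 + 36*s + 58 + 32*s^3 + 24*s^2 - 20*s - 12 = 10*a^3 + 10*a^2 - 20*a + 32*s^3 + s^2*(56*a - 96) + s*(-56*a^2 + 28*a + 40)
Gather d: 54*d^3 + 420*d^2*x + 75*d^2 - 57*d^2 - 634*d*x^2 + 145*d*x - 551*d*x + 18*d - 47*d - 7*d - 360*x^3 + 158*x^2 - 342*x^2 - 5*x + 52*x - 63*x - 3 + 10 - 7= 54*d^3 + d^2*(420*x + 18) + d*(-634*x^2 - 406*x - 36) - 360*x^3 - 184*x^2 - 16*x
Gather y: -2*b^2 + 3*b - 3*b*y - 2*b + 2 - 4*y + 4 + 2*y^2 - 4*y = -2*b^2 + b + 2*y^2 + y*(-3*b - 8) + 6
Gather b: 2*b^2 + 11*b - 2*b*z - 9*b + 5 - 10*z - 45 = 2*b^2 + b*(2 - 2*z) - 10*z - 40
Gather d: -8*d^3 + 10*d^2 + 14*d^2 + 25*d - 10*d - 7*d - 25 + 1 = -8*d^3 + 24*d^2 + 8*d - 24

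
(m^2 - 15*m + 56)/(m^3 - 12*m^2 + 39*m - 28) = (m - 8)/(m^2 - 5*m + 4)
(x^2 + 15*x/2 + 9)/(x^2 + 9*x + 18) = (x + 3/2)/(x + 3)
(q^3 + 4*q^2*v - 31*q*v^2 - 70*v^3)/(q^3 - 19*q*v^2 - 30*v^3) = (q + 7*v)/(q + 3*v)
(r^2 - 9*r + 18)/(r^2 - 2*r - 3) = (r - 6)/(r + 1)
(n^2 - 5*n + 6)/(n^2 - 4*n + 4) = (n - 3)/(n - 2)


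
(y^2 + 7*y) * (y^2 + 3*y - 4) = y^4 + 10*y^3 + 17*y^2 - 28*y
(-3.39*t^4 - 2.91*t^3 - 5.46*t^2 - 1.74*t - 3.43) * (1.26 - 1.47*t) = 4.9833*t^5 + 0.00630000000000042*t^4 + 4.3596*t^3 - 4.3218*t^2 + 2.8497*t - 4.3218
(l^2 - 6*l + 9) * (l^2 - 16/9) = l^4 - 6*l^3 + 65*l^2/9 + 32*l/3 - 16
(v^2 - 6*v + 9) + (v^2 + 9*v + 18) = 2*v^2 + 3*v + 27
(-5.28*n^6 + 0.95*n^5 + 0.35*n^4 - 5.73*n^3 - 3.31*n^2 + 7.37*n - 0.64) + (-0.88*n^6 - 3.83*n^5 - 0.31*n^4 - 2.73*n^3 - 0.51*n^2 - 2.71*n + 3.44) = -6.16*n^6 - 2.88*n^5 + 0.04*n^4 - 8.46*n^3 - 3.82*n^2 + 4.66*n + 2.8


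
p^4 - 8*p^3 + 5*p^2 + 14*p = p*(p - 7)*(p - 2)*(p + 1)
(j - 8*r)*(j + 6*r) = j^2 - 2*j*r - 48*r^2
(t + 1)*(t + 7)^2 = t^3 + 15*t^2 + 63*t + 49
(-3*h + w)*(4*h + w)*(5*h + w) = -60*h^3 - 7*h^2*w + 6*h*w^2 + w^3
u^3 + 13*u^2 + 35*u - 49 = (u - 1)*(u + 7)^2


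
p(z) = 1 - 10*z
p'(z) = -10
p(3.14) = -30.40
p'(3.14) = -10.00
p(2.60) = -25.00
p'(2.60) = -10.00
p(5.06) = -49.60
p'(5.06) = -10.00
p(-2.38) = 24.80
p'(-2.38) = -10.00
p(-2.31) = 24.10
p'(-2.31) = -10.00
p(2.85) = -27.50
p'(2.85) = -10.00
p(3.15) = -30.50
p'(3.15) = -10.00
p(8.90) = -88.00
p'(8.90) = -10.00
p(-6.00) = 61.00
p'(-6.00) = -10.00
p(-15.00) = 151.00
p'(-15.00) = -10.00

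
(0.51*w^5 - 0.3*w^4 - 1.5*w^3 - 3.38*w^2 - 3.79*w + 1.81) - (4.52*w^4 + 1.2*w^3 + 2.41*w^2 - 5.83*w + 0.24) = 0.51*w^5 - 4.82*w^4 - 2.7*w^3 - 5.79*w^2 + 2.04*w + 1.57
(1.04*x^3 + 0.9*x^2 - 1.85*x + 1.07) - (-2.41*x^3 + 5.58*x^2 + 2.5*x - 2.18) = 3.45*x^3 - 4.68*x^2 - 4.35*x + 3.25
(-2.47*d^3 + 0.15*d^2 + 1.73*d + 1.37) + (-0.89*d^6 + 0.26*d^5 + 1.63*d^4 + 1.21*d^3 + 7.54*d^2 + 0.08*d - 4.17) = -0.89*d^6 + 0.26*d^5 + 1.63*d^4 - 1.26*d^3 + 7.69*d^2 + 1.81*d - 2.8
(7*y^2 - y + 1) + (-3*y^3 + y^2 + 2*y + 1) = -3*y^3 + 8*y^2 + y + 2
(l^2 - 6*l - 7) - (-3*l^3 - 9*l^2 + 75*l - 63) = 3*l^3 + 10*l^2 - 81*l + 56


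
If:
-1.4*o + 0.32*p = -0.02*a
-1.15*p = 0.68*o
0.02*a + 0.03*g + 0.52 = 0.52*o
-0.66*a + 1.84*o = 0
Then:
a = 0.00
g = -17.33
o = 0.00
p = 0.00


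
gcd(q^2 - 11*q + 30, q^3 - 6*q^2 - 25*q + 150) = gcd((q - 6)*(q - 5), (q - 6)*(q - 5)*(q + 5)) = q^2 - 11*q + 30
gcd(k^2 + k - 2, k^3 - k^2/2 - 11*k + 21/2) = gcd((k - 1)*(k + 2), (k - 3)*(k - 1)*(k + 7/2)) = k - 1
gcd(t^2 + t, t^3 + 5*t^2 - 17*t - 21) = t + 1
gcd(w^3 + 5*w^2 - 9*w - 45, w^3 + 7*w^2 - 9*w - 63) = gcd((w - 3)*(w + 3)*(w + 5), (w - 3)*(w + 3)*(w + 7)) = w^2 - 9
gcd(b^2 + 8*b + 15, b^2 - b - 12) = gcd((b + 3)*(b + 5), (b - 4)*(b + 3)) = b + 3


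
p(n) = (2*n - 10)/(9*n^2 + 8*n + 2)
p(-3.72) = -0.18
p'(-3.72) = -0.09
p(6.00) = 0.01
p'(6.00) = 0.00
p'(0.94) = 0.78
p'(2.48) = 0.07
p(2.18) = -0.09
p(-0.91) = -5.44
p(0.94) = -0.46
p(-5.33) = -0.10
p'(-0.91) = -20.06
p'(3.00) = 0.04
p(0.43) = -1.29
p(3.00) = -0.04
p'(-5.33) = -0.03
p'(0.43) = 3.13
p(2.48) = -0.07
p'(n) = (-18*n - 8)*(2*n - 10)/(9*n^2 + 8*n + 2)^2 + 2/(9*n^2 + 8*n + 2) = 6*(-3*n^2 + 30*n + 14)/(81*n^4 + 144*n^3 + 100*n^2 + 32*n + 4)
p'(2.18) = 0.10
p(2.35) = -0.08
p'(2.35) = 0.08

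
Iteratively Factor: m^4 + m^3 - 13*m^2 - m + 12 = (m - 3)*(m^3 + 4*m^2 - m - 4) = (m - 3)*(m + 4)*(m^2 - 1) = (m - 3)*(m + 1)*(m + 4)*(m - 1)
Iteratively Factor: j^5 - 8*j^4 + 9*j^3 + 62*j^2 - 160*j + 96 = (j + 3)*(j^4 - 11*j^3 + 42*j^2 - 64*j + 32) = (j - 1)*(j + 3)*(j^3 - 10*j^2 + 32*j - 32) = (j - 2)*(j - 1)*(j + 3)*(j^2 - 8*j + 16) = (j - 4)*(j - 2)*(j - 1)*(j + 3)*(j - 4)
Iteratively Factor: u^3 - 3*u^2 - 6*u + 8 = (u - 4)*(u^2 + u - 2) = (u - 4)*(u - 1)*(u + 2)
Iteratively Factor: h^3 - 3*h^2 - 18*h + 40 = (h - 2)*(h^2 - h - 20) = (h - 2)*(h + 4)*(h - 5)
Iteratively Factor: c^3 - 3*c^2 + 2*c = (c - 1)*(c^2 - 2*c) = (c - 2)*(c - 1)*(c)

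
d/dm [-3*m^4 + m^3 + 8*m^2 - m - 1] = -12*m^3 + 3*m^2 + 16*m - 1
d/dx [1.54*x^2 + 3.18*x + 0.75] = 3.08*x + 3.18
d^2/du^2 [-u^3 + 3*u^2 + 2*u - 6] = 6 - 6*u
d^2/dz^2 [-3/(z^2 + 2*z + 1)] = -18/(z^4 + 4*z^3 + 6*z^2 + 4*z + 1)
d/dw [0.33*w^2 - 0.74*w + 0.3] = 0.66*w - 0.74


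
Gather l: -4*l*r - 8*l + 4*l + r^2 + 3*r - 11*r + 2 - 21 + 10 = l*(-4*r - 4) + r^2 - 8*r - 9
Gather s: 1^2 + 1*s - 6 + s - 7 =2*s - 12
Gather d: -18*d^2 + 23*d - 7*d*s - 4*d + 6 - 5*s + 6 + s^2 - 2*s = -18*d^2 + d*(19 - 7*s) + s^2 - 7*s + 12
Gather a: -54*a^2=-54*a^2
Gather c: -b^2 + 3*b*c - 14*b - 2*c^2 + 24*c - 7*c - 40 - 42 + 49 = -b^2 - 14*b - 2*c^2 + c*(3*b + 17) - 33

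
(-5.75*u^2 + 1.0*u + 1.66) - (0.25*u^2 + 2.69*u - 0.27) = -6.0*u^2 - 1.69*u + 1.93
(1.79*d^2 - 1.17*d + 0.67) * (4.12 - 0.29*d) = -0.5191*d^3 + 7.7141*d^2 - 5.0147*d + 2.7604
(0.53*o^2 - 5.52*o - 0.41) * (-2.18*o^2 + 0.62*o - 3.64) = -1.1554*o^4 + 12.3622*o^3 - 4.4578*o^2 + 19.8386*o + 1.4924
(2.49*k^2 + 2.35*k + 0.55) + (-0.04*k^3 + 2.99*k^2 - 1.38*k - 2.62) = -0.04*k^3 + 5.48*k^2 + 0.97*k - 2.07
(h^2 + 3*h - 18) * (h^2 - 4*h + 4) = h^4 - h^3 - 26*h^2 + 84*h - 72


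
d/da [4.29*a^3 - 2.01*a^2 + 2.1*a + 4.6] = 12.87*a^2 - 4.02*a + 2.1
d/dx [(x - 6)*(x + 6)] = 2*x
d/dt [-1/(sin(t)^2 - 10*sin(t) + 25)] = 2*cos(t)/(sin(t) - 5)^3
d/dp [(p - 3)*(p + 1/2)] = 2*p - 5/2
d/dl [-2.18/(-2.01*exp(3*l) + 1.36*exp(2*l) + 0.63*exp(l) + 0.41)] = (-13.1454*exp(2*l) + 5.9296*exp(l) + 1.3734)*exp(l)/(-2.01*exp(3*l) + 1.36*exp(2*l) + 0.63*exp(l) + 0.41)^2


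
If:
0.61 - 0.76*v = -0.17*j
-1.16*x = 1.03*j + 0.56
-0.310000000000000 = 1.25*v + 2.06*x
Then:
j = 0.21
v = 0.85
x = -0.67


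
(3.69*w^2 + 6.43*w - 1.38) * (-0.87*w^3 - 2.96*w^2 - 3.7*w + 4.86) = -3.2103*w^5 - 16.5165*w^4 - 31.4852*w^3 - 1.7728*w^2 + 36.3558*w - 6.7068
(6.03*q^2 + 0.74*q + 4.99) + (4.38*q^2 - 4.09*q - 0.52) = 10.41*q^2 - 3.35*q + 4.47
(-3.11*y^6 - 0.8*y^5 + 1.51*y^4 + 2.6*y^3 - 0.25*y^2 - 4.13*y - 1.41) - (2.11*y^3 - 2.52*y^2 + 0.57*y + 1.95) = -3.11*y^6 - 0.8*y^5 + 1.51*y^4 + 0.49*y^3 + 2.27*y^2 - 4.7*y - 3.36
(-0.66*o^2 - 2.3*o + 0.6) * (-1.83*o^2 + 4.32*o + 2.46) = 1.2078*o^4 + 1.3578*o^3 - 12.6576*o^2 - 3.066*o + 1.476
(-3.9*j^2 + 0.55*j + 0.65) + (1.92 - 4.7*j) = -3.9*j^2 - 4.15*j + 2.57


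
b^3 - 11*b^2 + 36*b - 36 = (b - 6)*(b - 3)*(b - 2)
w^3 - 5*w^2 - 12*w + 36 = (w - 6)*(w - 2)*(w + 3)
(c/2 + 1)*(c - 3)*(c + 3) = c^3/2 + c^2 - 9*c/2 - 9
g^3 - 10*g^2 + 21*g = g*(g - 7)*(g - 3)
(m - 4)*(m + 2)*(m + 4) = m^3 + 2*m^2 - 16*m - 32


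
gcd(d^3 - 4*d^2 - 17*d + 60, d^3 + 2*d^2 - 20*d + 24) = 1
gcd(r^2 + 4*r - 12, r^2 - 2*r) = r - 2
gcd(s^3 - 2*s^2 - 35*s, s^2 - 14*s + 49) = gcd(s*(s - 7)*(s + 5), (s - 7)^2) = s - 7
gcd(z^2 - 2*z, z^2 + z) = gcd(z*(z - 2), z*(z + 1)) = z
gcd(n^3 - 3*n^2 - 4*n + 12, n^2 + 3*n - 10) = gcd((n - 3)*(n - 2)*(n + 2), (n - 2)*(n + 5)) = n - 2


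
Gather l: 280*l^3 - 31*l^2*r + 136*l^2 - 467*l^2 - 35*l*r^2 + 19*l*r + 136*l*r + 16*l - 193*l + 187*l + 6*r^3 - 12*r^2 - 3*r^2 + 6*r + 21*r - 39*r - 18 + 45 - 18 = 280*l^3 + l^2*(-31*r - 331) + l*(-35*r^2 + 155*r + 10) + 6*r^3 - 15*r^2 - 12*r + 9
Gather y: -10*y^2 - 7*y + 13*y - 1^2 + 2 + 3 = -10*y^2 + 6*y + 4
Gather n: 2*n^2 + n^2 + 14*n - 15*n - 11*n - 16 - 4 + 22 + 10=3*n^2 - 12*n + 12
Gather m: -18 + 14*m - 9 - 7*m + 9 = 7*m - 18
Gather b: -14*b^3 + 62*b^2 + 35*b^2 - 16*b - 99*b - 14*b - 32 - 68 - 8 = -14*b^3 + 97*b^2 - 129*b - 108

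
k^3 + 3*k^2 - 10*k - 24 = (k - 3)*(k + 2)*(k + 4)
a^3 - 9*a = a*(a - 3)*(a + 3)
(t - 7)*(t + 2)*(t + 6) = t^3 + t^2 - 44*t - 84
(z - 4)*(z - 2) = z^2 - 6*z + 8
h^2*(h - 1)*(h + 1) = h^4 - h^2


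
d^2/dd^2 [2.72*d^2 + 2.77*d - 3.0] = 5.44000000000000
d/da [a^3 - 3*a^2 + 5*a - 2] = 3*a^2 - 6*a + 5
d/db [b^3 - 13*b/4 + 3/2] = 3*b^2 - 13/4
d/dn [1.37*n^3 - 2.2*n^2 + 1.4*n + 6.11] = 4.11*n^2 - 4.4*n + 1.4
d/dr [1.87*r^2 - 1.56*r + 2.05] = 3.74*r - 1.56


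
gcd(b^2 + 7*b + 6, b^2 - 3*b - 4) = b + 1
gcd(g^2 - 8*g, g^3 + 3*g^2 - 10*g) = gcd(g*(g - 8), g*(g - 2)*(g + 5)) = g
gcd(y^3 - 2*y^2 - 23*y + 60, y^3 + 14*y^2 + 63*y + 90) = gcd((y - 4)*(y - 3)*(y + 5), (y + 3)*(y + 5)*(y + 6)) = y + 5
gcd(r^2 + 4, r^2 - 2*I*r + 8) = r + 2*I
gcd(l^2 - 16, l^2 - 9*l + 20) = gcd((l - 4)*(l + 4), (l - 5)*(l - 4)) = l - 4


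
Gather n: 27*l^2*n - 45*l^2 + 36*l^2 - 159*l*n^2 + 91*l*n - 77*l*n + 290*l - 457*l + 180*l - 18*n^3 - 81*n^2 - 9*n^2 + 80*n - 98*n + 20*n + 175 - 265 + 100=-9*l^2 + 13*l - 18*n^3 + n^2*(-159*l - 90) + n*(27*l^2 + 14*l + 2) + 10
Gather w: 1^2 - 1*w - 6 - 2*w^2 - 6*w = -2*w^2 - 7*w - 5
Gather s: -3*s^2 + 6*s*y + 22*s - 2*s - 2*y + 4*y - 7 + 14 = -3*s^2 + s*(6*y + 20) + 2*y + 7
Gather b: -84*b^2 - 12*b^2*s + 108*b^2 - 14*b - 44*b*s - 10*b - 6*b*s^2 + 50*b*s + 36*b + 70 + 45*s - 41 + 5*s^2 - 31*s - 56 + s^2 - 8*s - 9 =b^2*(24 - 12*s) + b*(-6*s^2 + 6*s + 12) + 6*s^2 + 6*s - 36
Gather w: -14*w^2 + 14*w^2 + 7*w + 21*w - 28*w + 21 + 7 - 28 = 0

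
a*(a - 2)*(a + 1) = a^3 - a^2 - 2*a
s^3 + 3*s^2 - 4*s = s*(s - 1)*(s + 4)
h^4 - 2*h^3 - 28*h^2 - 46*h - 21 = (h - 7)*(h + 1)^2*(h + 3)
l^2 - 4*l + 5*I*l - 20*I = (l - 4)*(l + 5*I)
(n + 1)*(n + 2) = n^2 + 3*n + 2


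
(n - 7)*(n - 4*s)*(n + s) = n^3 - 3*n^2*s - 7*n^2 - 4*n*s^2 + 21*n*s + 28*s^2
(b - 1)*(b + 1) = b^2 - 1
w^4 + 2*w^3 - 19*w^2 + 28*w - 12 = (w - 2)*(w - 1)^2*(w + 6)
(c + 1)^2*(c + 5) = c^3 + 7*c^2 + 11*c + 5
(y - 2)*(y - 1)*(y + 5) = y^3 + 2*y^2 - 13*y + 10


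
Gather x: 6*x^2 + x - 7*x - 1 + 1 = 6*x^2 - 6*x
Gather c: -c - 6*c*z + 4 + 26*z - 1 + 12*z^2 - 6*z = c*(-6*z - 1) + 12*z^2 + 20*z + 3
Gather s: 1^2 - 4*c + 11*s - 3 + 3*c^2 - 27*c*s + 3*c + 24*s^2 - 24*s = 3*c^2 - c + 24*s^2 + s*(-27*c - 13) - 2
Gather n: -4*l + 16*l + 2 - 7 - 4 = 12*l - 9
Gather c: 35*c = 35*c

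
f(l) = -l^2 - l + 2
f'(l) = -2*l - 1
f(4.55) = -23.25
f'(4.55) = -10.10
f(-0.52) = 2.25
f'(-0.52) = 0.04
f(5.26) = -30.93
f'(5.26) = -11.52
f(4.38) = -21.56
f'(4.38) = -9.76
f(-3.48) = -6.63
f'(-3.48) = 5.96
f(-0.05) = 2.05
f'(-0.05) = -0.90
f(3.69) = -15.31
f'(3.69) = -8.38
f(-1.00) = 2.00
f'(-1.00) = 1.00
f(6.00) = -40.00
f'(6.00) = -13.00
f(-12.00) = -130.00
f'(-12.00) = 23.00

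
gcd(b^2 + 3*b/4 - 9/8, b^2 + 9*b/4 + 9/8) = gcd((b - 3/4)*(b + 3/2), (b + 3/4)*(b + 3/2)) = b + 3/2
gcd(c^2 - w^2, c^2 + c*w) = c + w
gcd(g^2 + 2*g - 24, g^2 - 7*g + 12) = g - 4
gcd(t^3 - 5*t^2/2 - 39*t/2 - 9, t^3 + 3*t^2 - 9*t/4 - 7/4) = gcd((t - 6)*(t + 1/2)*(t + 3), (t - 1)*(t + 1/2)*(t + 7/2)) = t + 1/2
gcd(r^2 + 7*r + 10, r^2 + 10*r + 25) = r + 5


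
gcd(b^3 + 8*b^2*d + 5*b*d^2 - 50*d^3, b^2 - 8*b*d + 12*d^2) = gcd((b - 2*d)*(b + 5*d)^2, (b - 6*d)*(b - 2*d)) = b - 2*d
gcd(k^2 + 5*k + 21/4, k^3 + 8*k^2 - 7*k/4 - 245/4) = k + 7/2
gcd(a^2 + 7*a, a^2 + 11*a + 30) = 1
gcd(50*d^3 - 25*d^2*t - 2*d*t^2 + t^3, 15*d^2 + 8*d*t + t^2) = 5*d + t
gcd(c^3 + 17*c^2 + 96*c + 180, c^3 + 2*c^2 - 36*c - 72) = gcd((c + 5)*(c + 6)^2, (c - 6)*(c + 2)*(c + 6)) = c + 6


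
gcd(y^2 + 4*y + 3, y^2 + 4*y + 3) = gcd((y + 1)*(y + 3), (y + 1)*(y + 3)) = y^2 + 4*y + 3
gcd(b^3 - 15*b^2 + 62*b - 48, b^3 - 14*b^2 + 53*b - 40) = b^2 - 9*b + 8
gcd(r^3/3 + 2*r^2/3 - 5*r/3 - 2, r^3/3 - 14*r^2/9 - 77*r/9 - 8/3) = r + 3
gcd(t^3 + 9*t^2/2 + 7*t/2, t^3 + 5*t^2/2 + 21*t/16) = t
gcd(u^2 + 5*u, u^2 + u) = u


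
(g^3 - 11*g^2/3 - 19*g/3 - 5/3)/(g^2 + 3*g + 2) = (3*g^2 - 14*g - 5)/(3*(g + 2))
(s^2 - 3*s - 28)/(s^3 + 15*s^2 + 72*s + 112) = (s - 7)/(s^2 + 11*s + 28)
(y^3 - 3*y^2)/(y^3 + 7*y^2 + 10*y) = y*(y - 3)/(y^2 + 7*y + 10)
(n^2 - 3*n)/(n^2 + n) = (n - 3)/(n + 1)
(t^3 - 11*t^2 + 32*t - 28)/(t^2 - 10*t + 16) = (t^2 - 9*t + 14)/(t - 8)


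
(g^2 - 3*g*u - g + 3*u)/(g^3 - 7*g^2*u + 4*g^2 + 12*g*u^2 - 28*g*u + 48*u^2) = (1 - g)/(-g^2 + 4*g*u - 4*g + 16*u)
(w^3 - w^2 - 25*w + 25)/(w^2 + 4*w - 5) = w - 5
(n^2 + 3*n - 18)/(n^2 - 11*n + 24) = (n + 6)/(n - 8)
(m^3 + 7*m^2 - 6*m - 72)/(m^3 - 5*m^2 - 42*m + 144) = (m + 4)/(m - 8)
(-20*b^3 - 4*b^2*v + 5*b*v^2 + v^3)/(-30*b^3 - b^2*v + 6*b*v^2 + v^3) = (2*b + v)/(3*b + v)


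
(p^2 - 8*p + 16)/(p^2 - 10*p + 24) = (p - 4)/(p - 6)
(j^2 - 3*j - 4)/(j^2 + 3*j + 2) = (j - 4)/(j + 2)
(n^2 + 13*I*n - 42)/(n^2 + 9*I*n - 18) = (n + 7*I)/(n + 3*I)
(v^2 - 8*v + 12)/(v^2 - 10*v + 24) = (v - 2)/(v - 4)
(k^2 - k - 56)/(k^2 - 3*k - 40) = (k + 7)/(k + 5)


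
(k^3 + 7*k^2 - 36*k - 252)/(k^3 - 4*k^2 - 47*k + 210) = (k + 6)/(k - 5)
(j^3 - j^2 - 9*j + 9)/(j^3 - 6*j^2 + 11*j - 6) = (j + 3)/(j - 2)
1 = 1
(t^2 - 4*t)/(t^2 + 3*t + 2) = t*(t - 4)/(t^2 + 3*t + 2)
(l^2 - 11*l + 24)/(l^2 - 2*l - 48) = (l - 3)/(l + 6)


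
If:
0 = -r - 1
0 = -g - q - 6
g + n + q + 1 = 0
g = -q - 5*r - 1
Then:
No Solution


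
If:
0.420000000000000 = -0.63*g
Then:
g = -0.67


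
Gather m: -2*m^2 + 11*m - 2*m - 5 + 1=-2*m^2 + 9*m - 4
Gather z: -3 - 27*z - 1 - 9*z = -36*z - 4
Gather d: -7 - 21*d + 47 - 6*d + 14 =54 - 27*d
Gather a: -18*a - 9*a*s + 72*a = a*(54 - 9*s)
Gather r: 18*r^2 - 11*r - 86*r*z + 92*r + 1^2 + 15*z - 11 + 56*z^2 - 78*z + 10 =18*r^2 + r*(81 - 86*z) + 56*z^2 - 63*z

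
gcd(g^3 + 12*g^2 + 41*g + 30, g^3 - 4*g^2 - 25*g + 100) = g + 5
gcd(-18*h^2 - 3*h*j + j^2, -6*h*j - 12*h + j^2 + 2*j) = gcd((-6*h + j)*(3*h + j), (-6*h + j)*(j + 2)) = 6*h - j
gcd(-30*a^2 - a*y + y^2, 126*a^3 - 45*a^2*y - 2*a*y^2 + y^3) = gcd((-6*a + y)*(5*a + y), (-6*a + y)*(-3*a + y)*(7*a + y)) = -6*a + y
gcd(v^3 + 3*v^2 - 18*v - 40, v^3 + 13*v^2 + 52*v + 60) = v^2 + 7*v + 10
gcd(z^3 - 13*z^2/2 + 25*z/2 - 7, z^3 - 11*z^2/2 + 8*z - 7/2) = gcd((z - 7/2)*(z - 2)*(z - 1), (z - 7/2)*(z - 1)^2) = z^2 - 9*z/2 + 7/2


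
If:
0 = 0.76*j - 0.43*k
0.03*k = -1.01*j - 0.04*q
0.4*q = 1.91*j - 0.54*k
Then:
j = 0.00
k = 0.00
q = 0.00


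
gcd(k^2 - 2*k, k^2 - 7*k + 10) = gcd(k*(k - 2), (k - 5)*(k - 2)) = k - 2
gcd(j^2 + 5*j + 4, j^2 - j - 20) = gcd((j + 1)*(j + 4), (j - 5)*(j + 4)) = j + 4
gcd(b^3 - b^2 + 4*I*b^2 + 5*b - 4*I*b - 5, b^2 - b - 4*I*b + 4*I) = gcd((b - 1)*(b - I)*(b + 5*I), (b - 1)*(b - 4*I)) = b - 1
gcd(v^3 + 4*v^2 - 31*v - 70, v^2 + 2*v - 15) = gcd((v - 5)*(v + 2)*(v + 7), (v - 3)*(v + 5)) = 1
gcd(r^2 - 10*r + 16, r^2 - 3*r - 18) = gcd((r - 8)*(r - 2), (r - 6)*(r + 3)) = 1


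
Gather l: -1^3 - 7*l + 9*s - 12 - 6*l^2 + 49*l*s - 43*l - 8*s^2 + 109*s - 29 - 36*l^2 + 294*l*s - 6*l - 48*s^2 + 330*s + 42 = -42*l^2 + l*(343*s - 56) - 56*s^2 + 448*s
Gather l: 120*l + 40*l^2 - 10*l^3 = -10*l^3 + 40*l^2 + 120*l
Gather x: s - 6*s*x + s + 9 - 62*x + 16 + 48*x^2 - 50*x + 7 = 2*s + 48*x^2 + x*(-6*s - 112) + 32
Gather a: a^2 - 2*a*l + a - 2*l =a^2 + a*(1 - 2*l) - 2*l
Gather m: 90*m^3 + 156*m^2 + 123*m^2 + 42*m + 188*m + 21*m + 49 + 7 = 90*m^3 + 279*m^2 + 251*m + 56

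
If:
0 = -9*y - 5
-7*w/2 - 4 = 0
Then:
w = -8/7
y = -5/9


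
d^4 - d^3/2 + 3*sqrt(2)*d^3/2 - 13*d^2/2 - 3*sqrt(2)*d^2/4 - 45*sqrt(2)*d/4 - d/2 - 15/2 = (d - 3)*(d + 5/2)*(d + sqrt(2)/2)*(d + sqrt(2))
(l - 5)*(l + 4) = l^2 - l - 20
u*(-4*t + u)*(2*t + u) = -8*t^2*u - 2*t*u^2 + u^3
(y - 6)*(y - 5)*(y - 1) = y^3 - 12*y^2 + 41*y - 30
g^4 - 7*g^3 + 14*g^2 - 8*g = g*(g - 4)*(g - 2)*(g - 1)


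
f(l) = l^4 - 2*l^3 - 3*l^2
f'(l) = 4*l^3 - 6*l^2 - 6*l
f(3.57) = 33.20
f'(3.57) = 84.11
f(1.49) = -8.35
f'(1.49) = -9.03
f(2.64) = -9.13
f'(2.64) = 15.94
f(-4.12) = 377.08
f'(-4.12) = -356.86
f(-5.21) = 938.21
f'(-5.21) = -697.29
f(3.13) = 5.26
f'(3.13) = 45.10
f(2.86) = -4.42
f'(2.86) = 27.34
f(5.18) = 361.50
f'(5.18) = 363.89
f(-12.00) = 23760.00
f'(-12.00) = -7704.00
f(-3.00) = 108.00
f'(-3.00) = -144.00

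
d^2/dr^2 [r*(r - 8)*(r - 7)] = 6*r - 30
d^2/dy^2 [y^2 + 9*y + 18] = 2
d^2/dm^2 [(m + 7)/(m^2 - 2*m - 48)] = 2*((-3*m - 5)*(-m^2 + 2*m + 48) - 4*(m - 1)^2*(m + 7))/(-m^2 + 2*m + 48)^3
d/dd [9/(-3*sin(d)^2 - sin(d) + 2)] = 9*(6*sin(d) + 1)*cos(d)/(3*sin(d)^2 + sin(d) - 2)^2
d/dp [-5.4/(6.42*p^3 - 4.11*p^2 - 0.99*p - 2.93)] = (104.004*p^2 - 44.388*p - 5.346)/(-6.42*p^3 + 4.11*p^2 + 0.99*p + 2.93)^2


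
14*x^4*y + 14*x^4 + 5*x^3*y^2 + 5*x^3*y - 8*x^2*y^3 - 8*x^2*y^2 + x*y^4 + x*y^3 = (-7*x + y)*(-2*x + y)*(x + y)*(x*y + x)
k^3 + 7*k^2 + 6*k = k*(k + 1)*(k + 6)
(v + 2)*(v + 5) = v^2 + 7*v + 10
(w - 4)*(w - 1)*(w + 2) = w^3 - 3*w^2 - 6*w + 8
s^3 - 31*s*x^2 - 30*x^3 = (s - 6*x)*(s + x)*(s + 5*x)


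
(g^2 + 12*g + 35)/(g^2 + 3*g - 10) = (g + 7)/(g - 2)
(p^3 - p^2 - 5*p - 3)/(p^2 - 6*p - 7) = (p^2 - 2*p - 3)/(p - 7)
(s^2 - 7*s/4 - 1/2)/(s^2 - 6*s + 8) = (s + 1/4)/(s - 4)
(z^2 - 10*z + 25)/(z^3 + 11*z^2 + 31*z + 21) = (z^2 - 10*z + 25)/(z^3 + 11*z^2 + 31*z + 21)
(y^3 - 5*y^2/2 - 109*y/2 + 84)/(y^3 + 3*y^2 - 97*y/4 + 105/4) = 2*(y - 8)/(2*y - 5)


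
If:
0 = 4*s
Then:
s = 0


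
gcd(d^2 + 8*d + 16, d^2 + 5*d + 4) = d + 4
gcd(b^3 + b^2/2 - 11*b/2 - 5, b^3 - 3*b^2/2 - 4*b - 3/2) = b + 1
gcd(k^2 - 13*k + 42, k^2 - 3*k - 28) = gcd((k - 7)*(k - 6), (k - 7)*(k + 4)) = k - 7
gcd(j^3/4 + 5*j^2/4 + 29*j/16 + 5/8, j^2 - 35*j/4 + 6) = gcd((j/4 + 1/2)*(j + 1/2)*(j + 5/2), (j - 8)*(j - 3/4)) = 1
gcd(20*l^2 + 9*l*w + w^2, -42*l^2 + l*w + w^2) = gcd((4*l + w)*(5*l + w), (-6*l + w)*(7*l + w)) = 1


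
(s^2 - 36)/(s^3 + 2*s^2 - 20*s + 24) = (s - 6)/(s^2 - 4*s + 4)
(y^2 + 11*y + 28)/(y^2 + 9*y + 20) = (y + 7)/(y + 5)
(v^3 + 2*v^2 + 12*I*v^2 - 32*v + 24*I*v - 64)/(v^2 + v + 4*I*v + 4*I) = (v^2 + v*(2 + 8*I) + 16*I)/(v + 1)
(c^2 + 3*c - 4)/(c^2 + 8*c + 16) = (c - 1)/(c + 4)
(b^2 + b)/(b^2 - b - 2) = b/(b - 2)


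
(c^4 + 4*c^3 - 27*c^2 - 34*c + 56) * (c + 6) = c^5 + 10*c^4 - 3*c^3 - 196*c^2 - 148*c + 336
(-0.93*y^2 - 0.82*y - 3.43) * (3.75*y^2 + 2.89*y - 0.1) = -3.4875*y^4 - 5.7627*y^3 - 15.1393*y^2 - 9.8307*y + 0.343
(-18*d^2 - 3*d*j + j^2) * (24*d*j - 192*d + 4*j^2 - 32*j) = -432*d^3*j + 3456*d^3 - 144*d^2*j^2 + 1152*d^2*j + 12*d*j^3 - 96*d*j^2 + 4*j^4 - 32*j^3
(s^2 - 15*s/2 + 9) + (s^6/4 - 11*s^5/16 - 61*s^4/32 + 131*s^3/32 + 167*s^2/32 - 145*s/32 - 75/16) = s^6/4 - 11*s^5/16 - 61*s^4/32 + 131*s^3/32 + 199*s^2/32 - 385*s/32 + 69/16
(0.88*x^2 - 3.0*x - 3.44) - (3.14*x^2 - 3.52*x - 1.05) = -2.26*x^2 + 0.52*x - 2.39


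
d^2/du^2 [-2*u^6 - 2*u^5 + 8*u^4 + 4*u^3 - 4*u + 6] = 4*u*(-15*u^3 - 10*u^2 + 24*u + 6)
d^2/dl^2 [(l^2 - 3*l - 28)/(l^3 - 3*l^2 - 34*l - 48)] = 2*(l^6 - 9*l^5 - 39*l^4 + 777*l^3 + 804*l^2 - 11304*l - 21136)/(l^9 - 9*l^8 - 75*l^7 + 441*l^6 + 3414*l^5 - 1908*l^4 - 61768*l^3 - 187200*l^2 - 235008*l - 110592)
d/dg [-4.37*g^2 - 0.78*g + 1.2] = -8.74*g - 0.78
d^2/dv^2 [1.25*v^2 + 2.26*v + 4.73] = 2.50000000000000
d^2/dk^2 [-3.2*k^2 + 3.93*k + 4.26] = -6.40000000000000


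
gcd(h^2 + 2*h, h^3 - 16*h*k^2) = h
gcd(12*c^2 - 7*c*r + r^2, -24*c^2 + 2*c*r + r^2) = -4*c + r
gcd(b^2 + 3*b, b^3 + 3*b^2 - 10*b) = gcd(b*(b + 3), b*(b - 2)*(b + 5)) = b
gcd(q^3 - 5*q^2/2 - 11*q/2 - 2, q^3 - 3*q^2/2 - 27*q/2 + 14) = q - 4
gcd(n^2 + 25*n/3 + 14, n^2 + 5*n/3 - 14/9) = n + 7/3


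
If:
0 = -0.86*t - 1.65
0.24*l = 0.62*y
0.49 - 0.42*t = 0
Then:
No Solution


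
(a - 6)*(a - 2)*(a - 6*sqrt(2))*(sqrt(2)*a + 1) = sqrt(2)*a^4 - 8*sqrt(2)*a^3 - 11*a^3 + 6*sqrt(2)*a^2 + 88*a^2 - 132*a + 48*sqrt(2)*a - 72*sqrt(2)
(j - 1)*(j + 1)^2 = j^3 + j^2 - j - 1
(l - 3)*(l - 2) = l^2 - 5*l + 6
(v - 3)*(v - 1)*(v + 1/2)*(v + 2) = v^4 - 3*v^3/2 - 6*v^2 + 7*v/2 + 3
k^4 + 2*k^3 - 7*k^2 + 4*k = k*(k - 1)^2*(k + 4)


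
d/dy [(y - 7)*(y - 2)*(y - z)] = 3*y^2 - 2*y*z - 18*y + 9*z + 14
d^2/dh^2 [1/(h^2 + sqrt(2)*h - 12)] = 2*(-h^2 - sqrt(2)*h + (2*h + sqrt(2))^2 + 12)/(h^2 + sqrt(2)*h - 12)^3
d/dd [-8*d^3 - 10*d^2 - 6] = 4*d*(-6*d - 5)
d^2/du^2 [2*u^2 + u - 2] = 4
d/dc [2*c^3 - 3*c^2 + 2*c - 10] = 6*c^2 - 6*c + 2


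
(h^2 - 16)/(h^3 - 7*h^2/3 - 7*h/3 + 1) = 3*(h^2 - 16)/(3*h^3 - 7*h^2 - 7*h + 3)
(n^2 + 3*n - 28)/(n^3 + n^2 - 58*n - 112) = (n - 4)/(n^2 - 6*n - 16)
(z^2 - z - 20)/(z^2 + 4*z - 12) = (z^2 - z - 20)/(z^2 + 4*z - 12)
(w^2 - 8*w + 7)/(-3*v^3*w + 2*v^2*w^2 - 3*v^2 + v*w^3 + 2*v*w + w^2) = (w^2 - 8*w + 7)/(-3*v^3*w + 2*v^2*w^2 - 3*v^2 + v*w^3 + 2*v*w + w^2)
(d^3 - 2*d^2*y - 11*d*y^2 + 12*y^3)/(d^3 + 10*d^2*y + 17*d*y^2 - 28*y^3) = (d^2 - d*y - 12*y^2)/(d^2 + 11*d*y + 28*y^2)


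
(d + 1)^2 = d^2 + 2*d + 1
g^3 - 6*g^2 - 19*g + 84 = (g - 7)*(g - 3)*(g + 4)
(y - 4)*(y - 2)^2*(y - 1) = y^4 - 9*y^3 + 28*y^2 - 36*y + 16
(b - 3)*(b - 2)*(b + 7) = b^3 + 2*b^2 - 29*b + 42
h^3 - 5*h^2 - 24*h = h*(h - 8)*(h + 3)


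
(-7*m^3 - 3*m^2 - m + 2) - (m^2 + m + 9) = -7*m^3 - 4*m^2 - 2*m - 7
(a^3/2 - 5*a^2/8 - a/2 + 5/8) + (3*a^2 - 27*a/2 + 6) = a^3/2 + 19*a^2/8 - 14*a + 53/8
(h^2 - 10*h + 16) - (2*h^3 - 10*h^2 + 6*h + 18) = -2*h^3 + 11*h^2 - 16*h - 2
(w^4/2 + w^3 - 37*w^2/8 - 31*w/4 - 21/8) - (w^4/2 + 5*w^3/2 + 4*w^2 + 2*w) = -3*w^3/2 - 69*w^2/8 - 39*w/4 - 21/8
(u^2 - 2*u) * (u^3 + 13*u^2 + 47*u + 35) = u^5 + 11*u^4 + 21*u^3 - 59*u^2 - 70*u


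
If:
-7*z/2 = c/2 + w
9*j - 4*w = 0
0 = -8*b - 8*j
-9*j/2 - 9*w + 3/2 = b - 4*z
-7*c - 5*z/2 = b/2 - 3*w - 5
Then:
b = -398/10075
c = 8114/10075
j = 398/10075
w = 1791/20150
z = -283/2015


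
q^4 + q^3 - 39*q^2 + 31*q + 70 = (q - 5)*(q - 2)*(q + 1)*(q + 7)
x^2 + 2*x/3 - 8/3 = (x - 4/3)*(x + 2)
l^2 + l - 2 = (l - 1)*(l + 2)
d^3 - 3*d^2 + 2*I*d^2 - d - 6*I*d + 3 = (d - 3)*(d + I)^2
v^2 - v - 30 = (v - 6)*(v + 5)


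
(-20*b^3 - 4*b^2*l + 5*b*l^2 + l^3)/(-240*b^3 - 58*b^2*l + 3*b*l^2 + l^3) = (4*b^2 - l^2)/(48*b^2 + 2*b*l - l^2)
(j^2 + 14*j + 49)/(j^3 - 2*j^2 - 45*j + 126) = (j + 7)/(j^2 - 9*j + 18)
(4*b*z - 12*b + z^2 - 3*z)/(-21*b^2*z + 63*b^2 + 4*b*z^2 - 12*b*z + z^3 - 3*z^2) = (4*b + z)/(-21*b^2 + 4*b*z + z^2)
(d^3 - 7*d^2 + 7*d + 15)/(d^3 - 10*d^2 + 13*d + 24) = (d - 5)/(d - 8)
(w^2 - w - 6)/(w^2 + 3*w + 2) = (w - 3)/(w + 1)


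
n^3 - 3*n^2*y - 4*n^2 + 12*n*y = n*(n - 4)*(n - 3*y)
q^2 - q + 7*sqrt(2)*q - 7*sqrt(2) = (q - 1)*(q + 7*sqrt(2))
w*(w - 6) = w^2 - 6*w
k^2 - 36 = (k - 6)*(k + 6)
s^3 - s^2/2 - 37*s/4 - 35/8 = (s - 7/2)*(s + 1/2)*(s + 5/2)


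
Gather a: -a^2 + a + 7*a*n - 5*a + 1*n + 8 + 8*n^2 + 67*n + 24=-a^2 + a*(7*n - 4) + 8*n^2 + 68*n + 32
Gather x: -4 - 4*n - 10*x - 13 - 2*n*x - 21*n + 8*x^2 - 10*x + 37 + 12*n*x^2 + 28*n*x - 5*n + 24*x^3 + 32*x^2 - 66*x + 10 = -30*n + 24*x^3 + x^2*(12*n + 40) + x*(26*n - 86) + 30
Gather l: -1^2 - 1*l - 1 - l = -2*l - 2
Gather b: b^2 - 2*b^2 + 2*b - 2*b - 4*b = -b^2 - 4*b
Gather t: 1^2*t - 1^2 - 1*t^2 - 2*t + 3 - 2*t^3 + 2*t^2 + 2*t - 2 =-2*t^3 + t^2 + t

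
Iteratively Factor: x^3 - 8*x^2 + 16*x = (x)*(x^2 - 8*x + 16) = x*(x - 4)*(x - 4)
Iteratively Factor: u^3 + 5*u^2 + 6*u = (u + 2)*(u^2 + 3*u) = u*(u + 2)*(u + 3)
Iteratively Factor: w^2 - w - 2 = (w + 1)*(w - 2)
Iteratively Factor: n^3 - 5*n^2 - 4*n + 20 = (n - 5)*(n^2 - 4) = (n - 5)*(n - 2)*(n + 2)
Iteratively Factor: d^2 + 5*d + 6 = (d + 3)*(d + 2)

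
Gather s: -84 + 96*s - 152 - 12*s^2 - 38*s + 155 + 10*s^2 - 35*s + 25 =-2*s^2 + 23*s - 56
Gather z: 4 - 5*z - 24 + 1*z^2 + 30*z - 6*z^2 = -5*z^2 + 25*z - 20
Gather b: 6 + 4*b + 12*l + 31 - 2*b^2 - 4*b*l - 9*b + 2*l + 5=-2*b^2 + b*(-4*l - 5) + 14*l + 42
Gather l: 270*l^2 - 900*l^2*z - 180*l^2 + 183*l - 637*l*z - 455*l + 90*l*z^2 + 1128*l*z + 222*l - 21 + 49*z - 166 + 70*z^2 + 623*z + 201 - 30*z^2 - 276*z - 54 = l^2*(90 - 900*z) + l*(90*z^2 + 491*z - 50) + 40*z^2 + 396*z - 40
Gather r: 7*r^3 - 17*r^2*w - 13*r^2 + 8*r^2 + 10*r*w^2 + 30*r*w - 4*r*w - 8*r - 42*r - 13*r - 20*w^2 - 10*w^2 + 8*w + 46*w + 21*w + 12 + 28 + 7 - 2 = 7*r^3 + r^2*(-17*w - 5) + r*(10*w^2 + 26*w - 63) - 30*w^2 + 75*w + 45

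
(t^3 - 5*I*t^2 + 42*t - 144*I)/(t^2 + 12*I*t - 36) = (t^2 - 11*I*t - 24)/(t + 6*I)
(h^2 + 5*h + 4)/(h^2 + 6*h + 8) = (h + 1)/(h + 2)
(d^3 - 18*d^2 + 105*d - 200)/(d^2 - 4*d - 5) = (d^2 - 13*d + 40)/(d + 1)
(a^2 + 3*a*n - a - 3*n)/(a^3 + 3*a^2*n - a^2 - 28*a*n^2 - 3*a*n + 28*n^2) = (a + 3*n)/(a^2 + 3*a*n - 28*n^2)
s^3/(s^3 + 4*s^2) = s/(s + 4)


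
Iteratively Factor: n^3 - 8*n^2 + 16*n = (n)*(n^2 - 8*n + 16) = n*(n - 4)*(n - 4)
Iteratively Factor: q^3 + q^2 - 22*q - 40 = (q + 2)*(q^2 - q - 20) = (q + 2)*(q + 4)*(q - 5)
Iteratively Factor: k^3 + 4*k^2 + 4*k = (k)*(k^2 + 4*k + 4) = k*(k + 2)*(k + 2)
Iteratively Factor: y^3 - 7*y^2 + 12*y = (y - 4)*(y^2 - 3*y) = y*(y - 4)*(y - 3)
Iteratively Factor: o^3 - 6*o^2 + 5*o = (o - 5)*(o^2 - o) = o*(o - 5)*(o - 1)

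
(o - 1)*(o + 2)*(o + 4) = o^3 + 5*o^2 + 2*o - 8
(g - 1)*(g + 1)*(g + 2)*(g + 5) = g^4 + 7*g^3 + 9*g^2 - 7*g - 10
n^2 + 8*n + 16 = (n + 4)^2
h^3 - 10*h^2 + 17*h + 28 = (h - 7)*(h - 4)*(h + 1)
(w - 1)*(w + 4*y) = w^2 + 4*w*y - w - 4*y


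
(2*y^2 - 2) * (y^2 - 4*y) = 2*y^4 - 8*y^3 - 2*y^2 + 8*y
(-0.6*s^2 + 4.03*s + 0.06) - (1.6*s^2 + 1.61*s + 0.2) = -2.2*s^2 + 2.42*s - 0.14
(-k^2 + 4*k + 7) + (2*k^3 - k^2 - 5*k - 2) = 2*k^3 - 2*k^2 - k + 5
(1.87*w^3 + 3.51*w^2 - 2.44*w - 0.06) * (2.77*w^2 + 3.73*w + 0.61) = 5.1799*w^5 + 16.6978*w^4 + 7.4742*w^3 - 7.1263*w^2 - 1.7122*w - 0.0366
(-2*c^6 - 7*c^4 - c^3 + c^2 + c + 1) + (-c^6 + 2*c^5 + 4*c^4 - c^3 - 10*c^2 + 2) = -3*c^6 + 2*c^5 - 3*c^4 - 2*c^3 - 9*c^2 + c + 3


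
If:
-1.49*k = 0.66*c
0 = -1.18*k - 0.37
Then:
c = 0.71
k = -0.31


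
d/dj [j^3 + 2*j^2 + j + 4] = 3*j^2 + 4*j + 1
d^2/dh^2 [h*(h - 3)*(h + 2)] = 6*h - 2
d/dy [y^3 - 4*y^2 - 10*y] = 3*y^2 - 8*y - 10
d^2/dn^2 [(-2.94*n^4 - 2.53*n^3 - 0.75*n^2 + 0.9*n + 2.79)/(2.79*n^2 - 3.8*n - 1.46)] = (-45.770508*n^6 + 187.01928*n^5 - 182.866824*n^4 - 356.547344*n^3 - 47.445954*n^2 - 187.838808*n + 90.120972)/(21.717639*n^6 - 88.73874*n^5 + 86.768442*n^4 + 38.00152*n^3 - 45.405708*n^2 - 24.30024*n - 3.112136)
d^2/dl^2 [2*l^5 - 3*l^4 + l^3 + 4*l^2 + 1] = 40*l^3 - 36*l^2 + 6*l + 8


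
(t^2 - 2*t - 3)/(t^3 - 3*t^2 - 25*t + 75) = (t + 1)/(t^2 - 25)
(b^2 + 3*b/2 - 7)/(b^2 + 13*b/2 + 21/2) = (b - 2)/(b + 3)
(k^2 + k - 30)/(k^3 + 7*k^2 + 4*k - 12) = (k - 5)/(k^2 + k - 2)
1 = 1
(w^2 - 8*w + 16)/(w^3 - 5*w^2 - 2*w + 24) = (w - 4)/(w^2 - w - 6)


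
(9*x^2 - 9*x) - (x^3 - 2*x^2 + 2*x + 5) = -x^3 + 11*x^2 - 11*x - 5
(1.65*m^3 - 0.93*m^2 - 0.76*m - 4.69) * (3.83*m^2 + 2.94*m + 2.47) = 6.3195*m^5 + 1.2891*m^4 - 1.5695*m^3 - 22.4942*m^2 - 15.6658*m - 11.5843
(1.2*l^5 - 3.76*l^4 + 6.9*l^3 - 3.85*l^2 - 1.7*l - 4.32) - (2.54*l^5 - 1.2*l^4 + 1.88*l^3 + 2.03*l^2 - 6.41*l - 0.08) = -1.34*l^5 - 2.56*l^4 + 5.02*l^3 - 5.88*l^2 + 4.71*l - 4.24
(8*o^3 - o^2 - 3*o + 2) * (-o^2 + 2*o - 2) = -8*o^5 + 17*o^4 - 15*o^3 - 6*o^2 + 10*o - 4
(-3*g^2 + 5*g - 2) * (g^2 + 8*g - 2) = -3*g^4 - 19*g^3 + 44*g^2 - 26*g + 4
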